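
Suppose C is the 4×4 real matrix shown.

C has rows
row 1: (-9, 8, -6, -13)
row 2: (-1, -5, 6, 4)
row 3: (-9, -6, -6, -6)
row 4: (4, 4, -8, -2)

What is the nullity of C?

1

Row reduce to echelon form.
R2 ← R2 − (1/9)·R1: [0, -53/9, 20/3, 49/9]
R3 ← R3 − R1: [0, -14, 0, 7]
R4 ← R4 + (4/9)·R1: [0, 68/9, -32/3, -70/9]
R3 ← R3 − (126/53)·R2: [0, 0, -840/53, -315/53]
R4 ← R4 + (68/53)·R2: [0, 0, -112/53, -42/53]
R4 ← R4 − (2/15)·R3: [0, 0, 0, 0]
3 nonzero rows, so rank(C) = 3.
C has 4 columns; by rank–nullity, nullity = 4 − 3 = 1.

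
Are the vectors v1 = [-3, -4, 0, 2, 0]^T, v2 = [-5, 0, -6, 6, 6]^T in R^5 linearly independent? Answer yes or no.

yes

Form the matrix with these vectors as rows and row reduce.
R2 ← R2 − (5/3)·R1: [0, 20/3, -6, 8/3, 6]
2 nonzero rows, so the 2 vectors span a space of dimension 2.
Since 2 = 2, the vectors are linearly independent.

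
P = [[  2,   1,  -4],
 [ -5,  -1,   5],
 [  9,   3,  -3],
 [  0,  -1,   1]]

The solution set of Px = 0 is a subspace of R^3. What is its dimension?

Row reduce to echelon form.
R2 ← R2 + (5/2)·R1: [0, 3/2, -5]
R3 ← R3 − (9/2)·R1: [0, -3/2, 15]
R3 ← R3 + R2: [0, 0, 10]
R4 ← R4 + (2/3)·R2: [0, 0, -7/3]
R4 ← R4 + (7/30)·R3: [0, 0, 0]
3 nonzero rows, so rank(P) = 3.
P has 3 columns; by rank–nullity, nullity = 3 − 3 = 0.

0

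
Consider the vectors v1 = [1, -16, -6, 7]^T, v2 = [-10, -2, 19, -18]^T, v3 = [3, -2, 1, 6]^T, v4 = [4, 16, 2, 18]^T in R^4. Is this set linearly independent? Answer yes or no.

yes

Form the matrix with these vectors as rows and row reduce.
R2 ← R2 + (10)·R1: [0, -162, -41, 52]
R3 ← R3 − (3)·R1: [0, 46, 19, -15]
R4 ← R4 − (4)·R1: [0, 80, 26, -10]
R3 ← R3 + (23/81)·R2: [0, 0, 596/81, -19/81]
R4 ← R4 + (40/81)·R2: [0, 0, 466/81, 1270/81]
R4 ← R4 − (233/298)·R3: [0, 0, 0, 4727/298]
4 nonzero rows, so the 4 vectors span a space of dimension 4.
Since 4 = 4, the vectors are linearly independent.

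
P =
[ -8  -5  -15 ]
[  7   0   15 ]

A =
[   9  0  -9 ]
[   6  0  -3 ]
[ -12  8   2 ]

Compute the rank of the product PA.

2

First compute PA:
[[ 78, -120,  57],
 [-117, 120, -33]]
Now row reduce the product.
R2 ← R2 + (3/2)·R1: [0, -60, 105/2]
2 nonzero rows, so rank(PA) = 2.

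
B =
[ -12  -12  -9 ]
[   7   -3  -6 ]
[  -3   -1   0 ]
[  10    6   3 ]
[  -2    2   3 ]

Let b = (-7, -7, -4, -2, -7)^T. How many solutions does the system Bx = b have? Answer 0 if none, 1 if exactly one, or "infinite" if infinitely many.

Row reduce the augmented matrix [B | b].
R2 ← R2 + (7/12)·R1: [0, -10, -45/4, -133/12]
R3 ← R3 − (1/4)·R1: [0, 2, 9/4, -9/4]
R4 ← R4 + (5/6)·R1: [0, -4, -9/2, -47/6]
R5 ← R5 − (1/6)·R1: [0, 4, 9/2, -35/6]
R3 ← R3 + (1/5)·R2: [0, 0, 0, -67/15]
R4 ← R4 − (2/5)·R2: [0, 0, 0, -17/5]
R5 ← R5 + (2/5)·R2: [0, 0, 0, -154/15]
R4 ← R4 − (51/67)·R3: [0, 0, 0, 0]
R5 ← R5 − (154/67)·R3: [0, 0, 0, 0]
The echelon form has 3 nonzero rows; the last pivot sits in the augmented column, so rank(B) = 2 but rank([B|b]) = 3.
Since the ranks differ, the system is inconsistent.
It has no solutions.

0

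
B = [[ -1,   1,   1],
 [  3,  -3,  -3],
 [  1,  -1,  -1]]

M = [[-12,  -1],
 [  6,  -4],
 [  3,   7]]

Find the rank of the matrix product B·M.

1

First compute BM:
[[ 21,   4],
 [-63, -12],
 [-21,  -4]]
Now row reduce the product.
R2 ← R2 + (3)·R1: [0, 0]
R3 ← R3 + R1: [0, 0]
1 nonzero row, so rank(BM) = 1.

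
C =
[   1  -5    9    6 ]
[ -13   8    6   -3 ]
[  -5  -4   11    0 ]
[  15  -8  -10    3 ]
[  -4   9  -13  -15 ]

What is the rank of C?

Row reduce to echelon form.
R2 ← R2 + (13)·R1: [0, -57, 123, 75]
R3 ← R3 + (5)·R1: [0, -29, 56, 30]
R4 ← R4 − (15)·R1: [0, 67, -145, -87]
R5 ← R5 + (4)·R1: [0, -11, 23, 9]
R3 ← R3 − (29/57)·R2: [0, 0, -125/19, -155/19]
R4 ← R4 + (67/57)·R2: [0, 0, -8/19, 22/19]
R5 ← R5 − (11/57)·R2: [0, 0, -14/19, -104/19]
R4 ← R4 − (8/125)·R3: [0, 0, 0, 42/25]
R5 ← R5 − (14/125)·R3: [0, 0, 0, -114/25]
R5 ← R5 + (19/7)·R4: [0, 0, 0, 0]
Echelon form has 4 nonzero rows, so rank(C) = 4.

4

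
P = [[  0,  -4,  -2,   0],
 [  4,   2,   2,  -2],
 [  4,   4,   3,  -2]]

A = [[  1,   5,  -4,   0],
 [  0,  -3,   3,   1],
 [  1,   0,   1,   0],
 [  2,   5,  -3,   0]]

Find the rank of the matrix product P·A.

First compute PA:
[[ -2,  12, -14,  -4],
 [  2,   4,  -2,   2],
 [  3,  -2,   5,   4]]
Now row reduce the product.
R2 ← R2 + R1: [0, 16, -16, -2]
R3 ← R3 + (3/2)·R1: [0, 16, -16, -2]
R3 ← R3 − R2: [0, 0, 0, 0]
2 nonzero rows, so rank(PA) = 2.

2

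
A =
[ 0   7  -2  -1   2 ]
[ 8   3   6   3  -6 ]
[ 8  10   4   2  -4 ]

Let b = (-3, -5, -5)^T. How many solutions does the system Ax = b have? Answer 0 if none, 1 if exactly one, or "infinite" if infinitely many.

Row reduce the augmented matrix [A | b].
Swap R1 ↔ R2
R3 ← R3 − R1: [0, 7, -2, -1, 2, 0]
R3 ← R3 − R2: [0, 0, 0, 0, 0, 3]
The echelon form has 3 nonzero rows; the last pivot sits in the augmented column, so rank(A) = 2 but rank([A|b]) = 3.
Since the ranks differ, the system is inconsistent.
It has no solutions.

0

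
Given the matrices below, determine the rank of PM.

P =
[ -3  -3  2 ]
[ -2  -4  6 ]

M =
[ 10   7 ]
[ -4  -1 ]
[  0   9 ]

2

First compute PM:
[[-18,   0],
 [ -4,  44]]
Now row reduce the product.
R2 ← R2 − (2/9)·R1: [0, 44]
2 nonzero rows, so rank(PM) = 2.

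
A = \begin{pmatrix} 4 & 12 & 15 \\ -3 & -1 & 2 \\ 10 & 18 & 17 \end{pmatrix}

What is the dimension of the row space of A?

3

Row reduce to echelon form.
R2 ← R2 + (3/4)·R1: [0, 8, 53/4]
R3 ← R3 − (5/2)·R1: [0, -12, -41/2]
R3 ← R3 + (3/2)·R2: [0, 0, -5/8]
Echelon form has 3 nonzero rows, so rank(A) = 3.
The row space has dimension equal to the rank: 3.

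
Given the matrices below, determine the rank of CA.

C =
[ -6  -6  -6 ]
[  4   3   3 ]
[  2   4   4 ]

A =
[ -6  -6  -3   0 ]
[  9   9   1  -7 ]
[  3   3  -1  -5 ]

First compute CA:
[[-36, -36,  18,  72],
 [ 12,  12, -12, -36],
 [ 36,  36,  -6, -48]]
Now row reduce the product.
R2 ← R2 + (1/3)·R1: [0, 0, -6, -12]
R3 ← R3 + R1: [0, 0, 12, 24]
R3 ← R3 + (2)·R2: [0, 0, 0, 0]
2 nonzero rows, so rank(CA) = 2.

2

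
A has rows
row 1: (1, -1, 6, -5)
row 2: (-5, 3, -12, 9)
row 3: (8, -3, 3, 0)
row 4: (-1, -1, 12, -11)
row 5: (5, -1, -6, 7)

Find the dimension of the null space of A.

Row reduce to echelon form.
R2 ← R2 + (5)·R1: [0, -2, 18, -16]
R3 ← R3 − (8)·R1: [0, 5, -45, 40]
R4 ← R4 + R1: [0, -2, 18, -16]
R5 ← R5 − (5)·R1: [0, 4, -36, 32]
R3 ← R3 + (5/2)·R2: [0, 0, 0, 0]
R4 ← R4 − R2: [0, 0, 0, 0]
R5 ← R5 + (2)·R2: [0, 0, 0, 0]
2 nonzero rows, so rank(A) = 2.
A has 4 columns; by rank–nullity, nullity = 4 − 2 = 2.

2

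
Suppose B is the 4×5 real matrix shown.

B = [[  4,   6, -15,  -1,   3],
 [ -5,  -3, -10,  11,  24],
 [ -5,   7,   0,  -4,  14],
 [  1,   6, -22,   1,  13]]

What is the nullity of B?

1

Row reduce to echelon form.
R2 ← R2 + (5/4)·R1: [0, 9/2, -115/4, 39/4, 111/4]
R3 ← R3 + (5/4)·R1: [0, 29/2, -75/4, -21/4, 71/4]
R4 ← R4 − (1/4)·R1: [0, 9/2, -73/4, 5/4, 49/4]
R3 ← R3 − (29/9)·R2: [0, 0, 665/9, -110/3, -215/3]
R4 ← R4 − R2: [0, 0, 21/2, -17/2, -31/2]
R4 ← R4 − (27/190)·R3: [0, 0, 0, -125/38, -101/19]
4 nonzero rows, so rank(B) = 4.
B has 5 columns; by rank–nullity, nullity = 5 − 4 = 1.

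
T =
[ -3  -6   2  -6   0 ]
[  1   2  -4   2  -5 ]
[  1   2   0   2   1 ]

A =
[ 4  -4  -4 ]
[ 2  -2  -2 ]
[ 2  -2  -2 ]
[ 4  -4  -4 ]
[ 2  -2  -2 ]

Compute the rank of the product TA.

First compute TA:
[[-44,  44,  44],
 [ -2,   2,   2],
 [ 18, -18, -18]]
Now row reduce the product.
R2 ← R2 − (1/22)·R1: [0, 0, 0]
R3 ← R3 + (9/22)·R1: [0, 0, 0]
1 nonzero row, so rank(TA) = 1.

1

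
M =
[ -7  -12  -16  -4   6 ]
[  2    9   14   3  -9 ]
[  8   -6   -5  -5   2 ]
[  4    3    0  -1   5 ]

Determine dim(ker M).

1

Row reduce to echelon form.
R2 ← R2 + (2/7)·R1: [0, 39/7, 66/7, 13/7, -51/7]
R3 ← R3 + (8/7)·R1: [0, -138/7, -163/7, -67/7, 62/7]
R4 ← R4 + (4/7)·R1: [0, -27/7, -64/7, -23/7, 59/7]
R3 ← R3 + (46/13)·R2: [0, 0, 131/13, -3, -220/13]
R4 ← R4 + (9/13)·R2: [0, 0, -34/13, -2, 44/13]
R4 ← R4 + (34/131)·R3: [0, 0, 0, -364/131, -132/131]
4 nonzero rows, so rank(M) = 4.
M has 5 columns; by rank–nullity, nullity = 5 − 4 = 1.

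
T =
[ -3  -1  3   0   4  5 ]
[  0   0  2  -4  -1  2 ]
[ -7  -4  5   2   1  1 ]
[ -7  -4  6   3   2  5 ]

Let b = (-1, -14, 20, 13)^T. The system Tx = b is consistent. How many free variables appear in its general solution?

Row reduce the augmented matrix [T | b].
R3 ← R3 − (7/3)·R1: [0, -5/3, -2, 2, -25/3, -32/3, 67/3]
R4 ← R4 − (7/3)·R1: [0, -5/3, -1, 3, -22/3, -20/3, 46/3]
Swap R2 ↔ R3
R4 ← R4 − R2: [0, 0, 1, 1, 1, 4, -7]
R4 ← R4 − (1/2)·R3: [0, 0, 0, 3, 3/2, 3, 0]
The echelon form has 4 nonzero rows, and every pivot lies in the first 6 columns, so rank(T) = rank([T|b]) = 4.
The system is consistent.
Free variables = (unknowns) − (rank) = 6 − 4 = 2.

2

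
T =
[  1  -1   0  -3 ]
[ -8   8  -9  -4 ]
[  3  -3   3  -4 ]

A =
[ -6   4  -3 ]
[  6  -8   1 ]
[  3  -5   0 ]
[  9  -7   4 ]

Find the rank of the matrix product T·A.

2

First compute TA:
[[-39,  33, -16],
 [ 33, -23,  16],
 [-63,  49, -28]]
Now row reduce the product.
R2 ← R2 + (11/13)·R1: [0, 64/13, 32/13]
R3 ← R3 − (21/13)·R1: [0, -56/13, -28/13]
R3 ← R3 + (7/8)·R2: [0, 0, 0]
2 nonzero rows, so rank(TA) = 2.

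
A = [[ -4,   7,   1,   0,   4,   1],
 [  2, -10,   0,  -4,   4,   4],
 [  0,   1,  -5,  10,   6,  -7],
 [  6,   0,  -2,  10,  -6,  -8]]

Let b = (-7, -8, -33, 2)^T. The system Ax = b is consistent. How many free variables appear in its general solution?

Row reduce the augmented matrix [A | b].
R2 ← R2 + (1/2)·R1: [0, -13/2, 1/2, -4, 6, 9/2, -23/2]
R4 ← R4 + (3/2)·R1: [0, 21/2, -1/2, 10, 0, -13/2, -17/2]
R3 ← R3 + (2/13)·R2: [0, 0, -64/13, 122/13, 90/13, -82/13, -452/13]
R4 ← R4 + (21/13)·R2: [0, 0, 4/13, 46/13, 126/13, 10/13, -352/13]
R4 ← R4 + (1/16)·R3: [0, 0, 0, 33/8, 81/8, 3/8, -117/4]
The echelon form has 4 nonzero rows, and every pivot lies in the first 6 columns, so rank(A) = rank([A|b]) = 4.
The system is consistent.
Free variables = (unknowns) − (rank) = 6 − 4 = 2.

2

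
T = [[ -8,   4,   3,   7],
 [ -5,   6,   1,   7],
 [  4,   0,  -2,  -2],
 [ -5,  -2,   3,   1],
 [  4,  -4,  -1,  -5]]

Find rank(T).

2

Row reduce to echelon form.
R2 ← R2 − (5/8)·R1: [0, 7/2, -7/8, 21/8]
R3 ← R3 + (1/2)·R1: [0, 2, -1/2, 3/2]
R4 ← R4 − (5/8)·R1: [0, -9/2, 9/8, -27/8]
R5 ← R5 + (1/2)·R1: [0, -2, 1/2, -3/2]
R3 ← R3 − (4/7)·R2: [0, 0, 0, 0]
R4 ← R4 + (9/7)·R2: [0, 0, 0, 0]
R5 ← R5 + (4/7)·R2: [0, 0, 0, 0]
Echelon form has 2 nonzero rows, so rank(T) = 2.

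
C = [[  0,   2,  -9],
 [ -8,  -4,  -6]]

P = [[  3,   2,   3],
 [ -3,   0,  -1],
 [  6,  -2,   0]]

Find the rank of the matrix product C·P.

First compute CP:
[[-60,  18,  -2],
 [-48,  -4, -20]]
Now row reduce the product.
R2 ← R2 − (4/5)·R1: [0, -92/5, -92/5]
2 nonzero rows, so rank(CP) = 2.

2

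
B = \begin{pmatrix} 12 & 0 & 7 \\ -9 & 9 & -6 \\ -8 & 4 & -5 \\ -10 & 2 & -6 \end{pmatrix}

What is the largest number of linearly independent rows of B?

2

Row reduce to echelon form.
R2 ← R2 + (3/4)·R1: [0, 9, -3/4]
R3 ← R3 + (2/3)·R1: [0, 4, -1/3]
R4 ← R4 + (5/6)·R1: [0, 2, -1/6]
R3 ← R3 − (4/9)·R2: [0, 0, 0]
R4 ← R4 − (2/9)·R2: [0, 0, 0]
Echelon form has 2 nonzero rows, so rank(B) = 2.
The rank gives the maximum number of linearly independent rows: 2.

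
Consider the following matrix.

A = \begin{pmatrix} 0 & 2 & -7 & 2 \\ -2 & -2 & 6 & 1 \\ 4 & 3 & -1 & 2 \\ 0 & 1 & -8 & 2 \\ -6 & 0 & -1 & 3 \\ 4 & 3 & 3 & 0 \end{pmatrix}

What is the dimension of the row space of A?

4

Row reduce to echelon form.
Swap R1 ↔ R2
R3 ← R3 + (2)·R1: [0, -1, 11, 4]
R5 ← R5 − (3)·R1: [0, 6, -19, 0]
R6 ← R6 + (2)·R1: [0, -1, 15, 2]
R3 ← R3 + (1/2)·R2: [0, 0, 15/2, 5]
R4 ← R4 − (1/2)·R2: [0, 0, -9/2, 1]
R5 ← R5 − (3)·R2: [0, 0, 2, -6]
R6 ← R6 + (1/2)·R2: [0, 0, 23/2, 3]
R4 ← R4 + (3/5)·R3: [0, 0, 0, 4]
R5 ← R5 − (4/15)·R3: [0, 0, 0, -22/3]
R6 ← R6 − (23/15)·R3: [0, 0, 0, -14/3]
R5 ← R5 + (11/6)·R4: [0, 0, 0, 0]
R6 ← R6 + (7/6)·R4: [0, 0, 0, 0]
Echelon form has 4 nonzero rows, so rank(A) = 4.
The row space has dimension equal to the rank: 4.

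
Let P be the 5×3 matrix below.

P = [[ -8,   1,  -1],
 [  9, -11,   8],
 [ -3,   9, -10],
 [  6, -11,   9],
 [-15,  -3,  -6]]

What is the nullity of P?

Row reduce to echelon form.
R2 ← R2 + (9/8)·R1: [0, -79/8, 55/8]
R3 ← R3 − (3/8)·R1: [0, 69/8, -77/8]
R4 ← R4 + (3/4)·R1: [0, -41/4, 33/4]
R5 ← R5 − (15/8)·R1: [0, -39/8, -33/8]
R3 ← R3 + (69/79)·R2: [0, 0, -286/79]
R4 ← R4 − (82/79)·R2: [0, 0, 88/79]
R5 ← R5 − (39/79)·R2: [0, 0, -594/79]
R4 ← R4 + (4/13)·R3: [0, 0, 0]
R5 ← R5 − (27/13)·R3: [0, 0, 0]
3 nonzero rows, so rank(P) = 3.
P has 3 columns; by rank–nullity, nullity = 3 − 3 = 0.

0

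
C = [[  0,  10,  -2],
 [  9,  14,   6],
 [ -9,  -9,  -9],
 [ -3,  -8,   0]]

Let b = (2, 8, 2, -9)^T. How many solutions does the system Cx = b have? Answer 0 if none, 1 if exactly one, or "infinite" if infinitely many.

0

Row reduce the augmented matrix [C | b].
Swap R1 ↔ R2
R3 ← R3 + R1: [0, 5, -3, 10]
R4 ← R4 + (1/3)·R1: [0, -10/3, 2, -19/3]
R3 ← R3 − (1/2)·R2: [0, 0, -2, 9]
R4 ← R4 + (1/3)·R2: [0, 0, 4/3, -17/3]
R4 ← R4 + (2/3)·R3: [0, 0, 0, 1/3]
The echelon form has 4 nonzero rows; the last pivot sits in the augmented column, so rank(C) = 3 but rank([C|b]) = 4.
Since the ranks differ, the system is inconsistent.
It has no solutions.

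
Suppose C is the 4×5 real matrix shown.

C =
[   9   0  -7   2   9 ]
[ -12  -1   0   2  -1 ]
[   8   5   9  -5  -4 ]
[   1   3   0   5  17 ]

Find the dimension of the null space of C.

1

Row reduce to echelon form.
R2 ← R2 + (4/3)·R1: [0, -1, -28/3, 14/3, 11]
R3 ← R3 − (8/9)·R1: [0, 5, 137/9, -61/9, -12]
R4 ← R4 − (1/9)·R1: [0, 3, 7/9, 43/9, 16]
R3 ← R3 + (5)·R2: [0, 0, -283/9, 149/9, 43]
R4 ← R4 + (3)·R2: [0, 0, -245/9, 169/9, 49]
R4 ← R4 − (245/283)·R3: [0, 0, 0, 1258/283, 3332/283]
4 nonzero rows, so rank(C) = 4.
C has 5 columns; by rank–nullity, nullity = 5 − 4 = 1.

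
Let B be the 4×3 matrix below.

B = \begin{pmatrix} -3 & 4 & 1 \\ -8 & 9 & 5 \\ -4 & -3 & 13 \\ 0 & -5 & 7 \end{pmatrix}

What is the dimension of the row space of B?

2

Row reduce to echelon form.
R2 ← R2 − (8/3)·R1: [0, -5/3, 7/3]
R3 ← R3 − (4/3)·R1: [0, -25/3, 35/3]
R3 ← R3 − (5)·R2: [0, 0, 0]
R4 ← R4 − (3)·R2: [0, 0, 0]
Echelon form has 2 nonzero rows, so rank(B) = 2.
The row space has dimension equal to the rank: 2.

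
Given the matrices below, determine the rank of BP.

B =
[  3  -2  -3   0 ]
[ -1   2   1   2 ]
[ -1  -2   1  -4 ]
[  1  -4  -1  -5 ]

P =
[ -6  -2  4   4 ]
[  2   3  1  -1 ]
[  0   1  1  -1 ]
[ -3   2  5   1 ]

2

First compute BP:
[[-22, -15,   7,  17],
 [  4,  13,   9,  -5],
 [ 14, -11, -25,  -7],
 [  1, -25, -26,   4]]
Now row reduce the product.
R2 ← R2 + (2/11)·R1: [0, 113/11, 113/11, -21/11]
R3 ← R3 + (7/11)·R1: [0, -226/11, -226/11, 42/11]
R4 ← R4 + (1/22)·R1: [0, -565/22, -565/22, 105/22]
R3 ← R3 + (2)·R2: [0, 0, 0, 0]
R4 ← R4 + (5/2)·R2: [0, 0, 0, 0]
2 nonzero rows, so rank(BP) = 2.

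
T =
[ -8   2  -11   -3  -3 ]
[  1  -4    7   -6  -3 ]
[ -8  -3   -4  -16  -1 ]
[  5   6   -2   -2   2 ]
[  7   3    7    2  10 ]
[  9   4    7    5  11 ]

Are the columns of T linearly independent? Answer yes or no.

Row reduce T to echelon form.
R2 ← R2 + (1/8)·R1: [0, -15/4, 45/8, -51/8, -27/8]
R3 ← R3 − R1: [0, -5, 7, -13, 2]
R4 ← R4 + (5/8)·R1: [0, 29/4, -71/8, -31/8, 1/8]
R5 ← R5 + (7/8)·R1: [0, 19/4, -21/8, -5/8, 59/8]
R6 ← R6 + (9/8)·R1: [0, 25/4, -43/8, 13/8, 61/8]
R3 ← R3 − (4/3)·R2: [0, 0, -1/2, -9/2, 13/2]
R4 ← R4 + (29/15)·R2: [0, 0, 2, -81/5, -32/5]
R5 ← R5 + (19/15)·R2: [0, 0, 9/2, -87/10, 31/10]
R6 ← R6 + (5/3)·R2: [0, 0, 4, -9, 2]
R4 ← R4 + (4)·R3: [0, 0, 0, -171/5, 98/5]
R5 ← R5 + (9)·R3: [0, 0, 0, -246/5, 308/5]
R6 ← R6 + (8)·R3: [0, 0, 0, -45, 54]
R5 ← R5 − (82/57)·R4: [0, 0, 0, 0, 1904/57]
R6 ← R6 − (25/19)·R4: [0, 0, 0, 0, 536/19]
R6 ← R6 − (201/238)·R5: [0, 0, 0, 0, 0]
5 pivots among 5 columns.
Every column is a pivot column, so the columns are linearly independent.

yes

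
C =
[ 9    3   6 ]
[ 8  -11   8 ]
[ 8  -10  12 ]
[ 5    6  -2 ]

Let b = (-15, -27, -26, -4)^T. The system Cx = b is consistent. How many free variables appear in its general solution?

0

Row reduce the augmented matrix [C | b].
R2 ← R2 − (8/9)·R1: [0, -41/3, 8/3, -41/3]
R3 ← R3 − (8/9)·R1: [0, -38/3, 20/3, -38/3]
R4 ← R4 − (5/9)·R1: [0, 13/3, -16/3, 13/3]
R3 ← R3 − (38/41)·R2: [0, 0, 172/41, 0]
R4 ← R4 + (13/41)·R2: [0, 0, -184/41, 0]
R4 ← R4 + (46/43)·R3: [0, 0, 0, 0]
The echelon form has 3 nonzero rows, and every pivot lies in the first 3 columns, so rank(C) = rank([C|b]) = 3.
The system is consistent.
Free variables = (unknowns) − (rank) = 3 − 3 = 0.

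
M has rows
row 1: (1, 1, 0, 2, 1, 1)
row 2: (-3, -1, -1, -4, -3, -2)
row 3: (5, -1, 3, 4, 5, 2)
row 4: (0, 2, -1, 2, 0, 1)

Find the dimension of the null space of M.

4

Row reduce to echelon form.
R2 ← R2 + (3)·R1: [0, 2, -1, 2, 0, 1]
R3 ← R3 − (5)·R1: [0, -6, 3, -6, 0, -3]
R3 ← R3 + (3)·R2: [0, 0, 0, 0, 0, 0]
R4 ← R4 − R2: [0, 0, 0, 0, 0, 0]
2 nonzero rows, so rank(M) = 2.
M has 6 columns; by rank–nullity, nullity = 6 − 2 = 4.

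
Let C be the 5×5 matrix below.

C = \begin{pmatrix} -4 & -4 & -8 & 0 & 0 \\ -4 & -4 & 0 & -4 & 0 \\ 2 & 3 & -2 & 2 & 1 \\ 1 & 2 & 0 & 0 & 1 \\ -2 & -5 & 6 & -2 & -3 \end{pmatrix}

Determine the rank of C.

Row reduce to echelon form.
R2 ← R2 − R1: [0, 0, 8, -4, 0]
R3 ← R3 + (1/2)·R1: [0, 1, -6, 2, 1]
R4 ← R4 + (1/4)·R1: [0, 1, -2, 0, 1]
R5 ← R5 − (1/2)·R1: [0, -3, 10, -2, -3]
Swap R2 ↔ R3
R4 ← R4 − R2: [0, 0, 4, -2, 0]
R5 ← R5 + (3)·R2: [0, 0, -8, 4, 0]
R4 ← R4 − (1/2)·R3: [0, 0, 0, 0, 0]
R5 ← R5 + R3: [0, 0, 0, 0, 0]
Echelon form has 3 nonzero rows, so rank(C) = 3.

3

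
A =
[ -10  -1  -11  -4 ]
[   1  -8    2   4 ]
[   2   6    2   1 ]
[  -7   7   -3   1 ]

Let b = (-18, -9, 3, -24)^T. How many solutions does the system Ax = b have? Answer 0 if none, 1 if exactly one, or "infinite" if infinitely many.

Row reduce the augmented matrix [A | b].
R2 ← R2 + (1/10)·R1: [0, -81/10, 9/10, 18/5, -54/5]
R3 ← R3 + (1/5)·R1: [0, 29/5, -1/5, 1/5, -3/5]
R4 ← R4 − (7/10)·R1: [0, 77/10, 47/10, 19/5, -57/5]
R3 ← R3 + (58/81)·R2: [0, 0, 4/9, 25/9, -25/3]
R4 ← R4 + (77/81)·R2: [0, 0, 50/9, 65/9, -65/3]
R4 ← R4 − (25/2)·R3: [0, 0, 0, -55/2, 165/2]
The echelon form has 4 nonzero rows, and every pivot lies in the first 4 columns, so rank(A) = rank([A|b]) = 4.
The system is consistent.
rank = 4 = number of unknowns, so the solution is unique.

1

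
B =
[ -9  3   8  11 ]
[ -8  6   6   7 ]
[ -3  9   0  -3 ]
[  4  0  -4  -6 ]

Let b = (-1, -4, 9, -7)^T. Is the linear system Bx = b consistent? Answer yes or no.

no

Row reduce the augmented matrix [B | b].
R2 ← R2 − (8/9)·R1: [0, 10/3, -10/9, -25/9, -28/9]
R3 ← R3 − (1/3)·R1: [0, 8, -8/3, -20/3, 28/3]
R4 ← R4 + (4/9)·R1: [0, 4/3, -4/9, -10/9, -67/9]
R3 ← R3 − (12/5)·R2: [0, 0, 0, 0, 84/5]
R4 ← R4 − (2/5)·R2: [0, 0, 0, 0, -31/5]
R4 ← R4 + (31/84)·R3: [0, 0, 0, 0, 0]
The echelon form has 3 nonzero rows; the last pivot sits in the augmented column, so rank(B) = 2 but rank([B|b]) = 3.
Since the ranks differ, the system is inconsistent.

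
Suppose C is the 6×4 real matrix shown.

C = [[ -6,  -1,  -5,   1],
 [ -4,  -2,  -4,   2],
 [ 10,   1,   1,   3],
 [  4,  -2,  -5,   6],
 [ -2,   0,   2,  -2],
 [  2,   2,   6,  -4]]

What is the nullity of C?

1

Row reduce to echelon form.
R2 ← R2 − (2/3)·R1: [0, -4/3, -2/3, 4/3]
R3 ← R3 + (5/3)·R1: [0, -2/3, -22/3, 14/3]
R4 ← R4 + (2/3)·R1: [0, -8/3, -25/3, 20/3]
R5 ← R5 − (1/3)·R1: [0, 1/3, 11/3, -7/3]
R6 ← R6 + (1/3)·R1: [0, 5/3, 13/3, -11/3]
R3 ← R3 − (1/2)·R2: [0, 0, -7, 4]
R4 ← R4 − (2)·R2: [0, 0, -7, 4]
R5 ← R5 + (1/4)·R2: [0, 0, 7/2, -2]
R6 ← R6 + (5/4)·R2: [0, 0, 7/2, -2]
R4 ← R4 − R3: [0, 0, 0, 0]
R5 ← R5 + (1/2)·R3: [0, 0, 0, 0]
R6 ← R6 + (1/2)·R3: [0, 0, 0, 0]
3 nonzero rows, so rank(C) = 3.
C has 4 columns; by rank–nullity, nullity = 4 − 3 = 1.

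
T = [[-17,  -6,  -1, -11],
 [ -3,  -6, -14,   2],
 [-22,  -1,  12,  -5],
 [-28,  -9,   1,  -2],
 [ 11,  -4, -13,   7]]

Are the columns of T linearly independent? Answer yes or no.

Row reduce T to echelon form.
R2 ← R2 − (3/17)·R1: [0, -84/17, -235/17, 67/17]
R3 ← R3 − (22/17)·R1: [0, 115/17, 226/17, 157/17]
R4 ← R4 − (28/17)·R1: [0, 15/17, 45/17, 274/17]
R5 ← R5 + (11/17)·R1: [0, -134/17, -232/17, -2/17]
R3 ← R3 + (115/84)·R2: [0, 0, -473/84, 1229/84]
R4 ← R4 + (5/28)·R2: [0, 0, 5/28, 471/28]
R5 ← R5 − (67/42)·R2: [0, 0, 353/42, -269/42]
R4 ← R4 + (15/473)·R3: [0, 0, 0, 8176/473]
R5 ← R5 + (706/473)·R3: [0, 0, 0, 7300/473]
R5 ← R5 − (25/28)·R4: [0, 0, 0, 0]
4 pivots among 4 columns.
Every column is a pivot column, so the columns are linearly independent.

yes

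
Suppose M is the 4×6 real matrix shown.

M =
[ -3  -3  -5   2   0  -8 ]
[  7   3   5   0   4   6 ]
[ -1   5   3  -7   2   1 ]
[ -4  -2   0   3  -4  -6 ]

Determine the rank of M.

Row reduce to echelon form.
R2 ← R2 + (7/3)·R1: [0, -4, -20/3, 14/3, 4, -38/3]
R3 ← R3 − (1/3)·R1: [0, 6, 14/3, -23/3, 2, 11/3]
R4 ← R4 − (4/3)·R1: [0, 2, 20/3, 1/3, -4, 14/3]
R3 ← R3 + (3/2)·R2: [0, 0, -16/3, -2/3, 8, -46/3]
R4 ← R4 + (1/2)·R2: [0, 0, 10/3, 8/3, -2, -5/3]
R4 ← R4 + (5/8)·R3: [0, 0, 0, 9/4, 3, -45/4]
Echelon form has 4 nonzero rows, so rank(M) = 4.

4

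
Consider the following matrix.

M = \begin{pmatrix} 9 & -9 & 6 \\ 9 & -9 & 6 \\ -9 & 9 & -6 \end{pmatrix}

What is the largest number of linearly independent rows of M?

Row reduce to echelon form.
R2 ← R2 − R1: [0, 0, 0]
R3 ← R3 + R1: [0, 0, 0]
Echelon form has 1 nonzero row, so rank(M) = 1.
The rank gives the maximum number of linearly independent rows: 1.

1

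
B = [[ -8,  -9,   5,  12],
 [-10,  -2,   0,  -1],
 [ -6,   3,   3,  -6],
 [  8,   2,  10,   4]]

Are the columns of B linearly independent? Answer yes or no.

Row reduce B to echelon form.
R2 ← R2 − (5/4)·R1: [0, 37/4, -25/4, -16]
R3 ← R3 − (3/4)·R1: [0, 39/4, -3/4, -15]
R4 ← R4 + R1: [0, -7, 15, 16]
R3 ← R3 − (39/37)·R2: [0, 0, 216/37, 69/37]
R4 ← R4 + (28/37)·R2: [0, 0, 380/37, 144/37]
R4 ← R4 − (95/54)·R3: [0, 0, 0, 11/18]
4 pivots among 4 columns.
Every column is a pivot column, so the columns are linearly independent.

yes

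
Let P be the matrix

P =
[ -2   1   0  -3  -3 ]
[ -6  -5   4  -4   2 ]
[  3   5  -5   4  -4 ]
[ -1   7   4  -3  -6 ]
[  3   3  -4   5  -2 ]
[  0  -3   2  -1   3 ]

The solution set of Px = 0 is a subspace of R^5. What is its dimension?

0

Row reduce to echelon form.
R2 ← R2 − (3)·R1: [0, -8, 4, 5, 11]
R3 ← R3 + (3/2)·R1: [0, 13/2, -5, -1/2, -17/2]
R4 ← R4 − (1/2)·R1: [0, 13/2, 4, -3/2, -9/2]
R5 ← R5 + (3/2)·R1: [0, 9/2, -4, 1/2, -13/2]
R3 ← R3 + (13/16)·R2: [0, 0, -7/4, 57/16, 7/16]
R4 ← R4 + (13/16)·R2: [0, 0, 29/4, 41/16, 71/16]
R5 ← R5 + (9/16)·R2: [0, 0, -7/4, 53/16, -5/16]
R6 ← R6 − (3/8)·R2: [0, 0, 1/2, -23/8, -9/8]
R4 ← R4 + (29/7)·R3: [0, 0, 0, 485/28, 25/4]
R5 ← R5 − R3: [0, 0, 0, -1/4, -3/4]
R6 ← R6 + (2/7)·R3: [0, 0, 0, -13/7, -1]
R5 ← R5 + (7/485)·R4: [0, 0, 0, 0, -64/97]
R6 ← R6 + (52/485)·R4: [0, 0, 0, 0, -32/97]
R6 ← R6 − (1/2)·R5: [0, 0, 0, 0, 0]
5 nonzero rows, so rank(P) = 5.
P has 5 columns; by rank–nullity, nullity = 5 − 5 = 0.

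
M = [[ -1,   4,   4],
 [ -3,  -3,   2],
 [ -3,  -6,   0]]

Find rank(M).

2

Row reduce to echelon form.
R2 ← R2 − (3)·R1: [0, -15, -10]
R3 ← R3 − (3)·R1: [0, -18, -12]
R3 ← R3 − (6/5)·R2: [0, 0, 0]
Echelon form has 2 nonzero rows, so rank(M) = 2.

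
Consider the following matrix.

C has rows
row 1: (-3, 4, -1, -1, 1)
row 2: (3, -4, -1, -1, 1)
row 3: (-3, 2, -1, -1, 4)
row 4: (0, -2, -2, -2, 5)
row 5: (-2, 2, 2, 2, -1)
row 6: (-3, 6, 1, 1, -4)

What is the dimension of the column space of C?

Row reduce to echelon form.
R2 ← R2 + R1: [0, 0, -2, -2, 2]
R3 ← R3 − R1: [0, -2, 0, 0, 3]
R5 ← R5 − (2/3)·R1: [0, -2/3, 8/3, 8/3, -5/3]
R6 ← R6 − R1: [0, 2, 2, 2, -5]
Swap R2 ↔ R3
R4 ← R4 − R2: [0, 0, -2, -2, 2]
R5 ← R5 − (1/3)·R2: [0, 0, 8/3, 8/3, -8/3]
R6 ← R6 + R2: [0, 0, 2, 2, -2]
R4 ← R4 − R3: [0, 0, 0, 0, 0]
R5 ← R5 + (4/3)·R3: [0, 0, 0, 0, 0]
R6 ← R6 + R3: [0, 0, 0, 0, 0]
Echelon form has 3 nonzero rows, so rank(C) = 3.
The column space has dimension equal to the rank: 3.

3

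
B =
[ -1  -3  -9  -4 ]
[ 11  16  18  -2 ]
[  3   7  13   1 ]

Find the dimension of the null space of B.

Row reduce to echelon form.
R2 ← R2 + (11)·R1: [0, -17, -81, -46]
R3 ← R3 + (3)·R1: [0, -2, -14, -11]
R3 ← R3 − (2/17)·R2: [0, 0, -76/17, -95/17]
3 nonzero rows, so rank(B) = 3.
B has 4 columns; by rank–nullity, nullity = 4 − 3 = 1.

1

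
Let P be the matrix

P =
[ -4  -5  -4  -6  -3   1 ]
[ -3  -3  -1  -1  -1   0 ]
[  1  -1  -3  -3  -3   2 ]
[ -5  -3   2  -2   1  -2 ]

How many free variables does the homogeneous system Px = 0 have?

2

Row reduce to echelon form.
R2 ← R2 − (3/4)·R1: [0, 3/4, 2, 7/2, 5/4, -3/4]
R3 ← R3 + (1/4)·R1: [0, -9/4, -4, -9/2, -15/4, 9/4]
R4 ← R4 − (5/4)·R1: [0, 13/4, 7, 11/2, 19/4, -13/4]
R3 ← R3 + (3)·R2: [0, 0, 2, 6, 0, 0]
R4 ← R4 − (13/3)·R2: [0, 0, -5/3, -29/3, -2/3, 0]
R4 ← R4 + (5/6)·R3: [0, 0, 0, -14/3, -2/3, 0]
4 nonzero rows, so rank(P) = 4.
P has 6 columns; by rank–nullity, nullity = 6 − 4 = 2.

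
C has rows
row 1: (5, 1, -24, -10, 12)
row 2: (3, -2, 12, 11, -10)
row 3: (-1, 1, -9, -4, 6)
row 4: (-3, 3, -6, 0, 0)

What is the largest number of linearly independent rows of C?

4

Row reduce to echelon form.
R2 ← R2 − (3/5)·R1: [0, -13/5, 132/5, 17, -86/5]
R3 ← R3 + (1/5)·R1: [0, 6/5, -69/5, -6, 42/5]
R4 ← R4 + (3/5)·R1: [0, 18/5, -102/5, -6, 36/5]
R3 ← R3 + (6/13)·R2: [0, 0, -21/13, 24/13, 6/13]
R4 ← R4 + (18/13)·R2: [0, 0, 210/13, 228/13, -216/13]
R4 ← R4 + (10)·R3: [0, 0, 0, 36, -12]
Echelon form has 4 nonzero rows, so rank(C) = 4.
The rank gives the maximum number of linearly independent rows: 4.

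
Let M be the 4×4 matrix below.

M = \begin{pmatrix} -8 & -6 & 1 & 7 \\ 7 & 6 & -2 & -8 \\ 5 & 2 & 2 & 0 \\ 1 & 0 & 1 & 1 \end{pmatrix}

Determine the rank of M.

2

Row reduce to echelon form.
R2 ← R2 + (7/8)·R1: [0, 3/4, -9/8, -15/8]
R3 ← R3 + (5/8)·R1: [0, -7/4, 21/8, 35/8]
R4 ← R4 + (1/8)·R1: [0, -3/4, 9/8, 15/8]
R3 ← R3 + (7/3)·R2: [0, 0, 0, 0]
R4 ← R4 + R2: [0, 0, 0, 0]
Echelon form has 2 nonzero rows, so rank(M) = 2.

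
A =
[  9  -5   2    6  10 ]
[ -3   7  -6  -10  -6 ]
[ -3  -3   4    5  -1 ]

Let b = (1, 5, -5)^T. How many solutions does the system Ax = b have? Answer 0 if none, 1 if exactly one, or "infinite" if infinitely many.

infinite

Row reduce the augmented matrix [A | b].
R2 ← R2 + (1/3)·R1: [0, 16/3, -16/3, -8, -8/3, 16/3]
R3 ← R3 + (1/3)·R1: [0, -14/3, 14/3, 7, 7/3, -14/3]
R3 ← R3 + (7/8)·R2: [0, 0, 0, 0, 0, 0]
The echelon form has 2 nonzero rows, and every pivot lies in the first 5 columns, so rank(A) = rank([A|b]) = 2.
The system is consistent.
rank = 2 < 5 unknowns, so there are infinitely many solutions.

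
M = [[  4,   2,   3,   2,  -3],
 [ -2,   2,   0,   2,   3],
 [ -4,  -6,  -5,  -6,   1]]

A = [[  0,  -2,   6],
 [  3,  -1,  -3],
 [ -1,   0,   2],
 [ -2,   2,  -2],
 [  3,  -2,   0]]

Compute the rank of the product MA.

First compute MA:
[[-10,   0,  20],
 [ 11,   0, -22],
 [  2,   0,  -4]]
Now row reduce the product.
R2 ← R2 + (11/10)·R1: [0, 0, 0]
R3 ← R3 + (1/5)·R1: [0, 0, 0]
1 nonzero row, so rank(MA) = 1.

1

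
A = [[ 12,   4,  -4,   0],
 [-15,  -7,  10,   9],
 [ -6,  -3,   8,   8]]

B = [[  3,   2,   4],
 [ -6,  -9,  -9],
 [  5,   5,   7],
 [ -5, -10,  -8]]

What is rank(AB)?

First compute AB:
[[ -8, -32, -16],
 [  2,  -7,   1],
 [  0, -25,  -5]]
Now row reduce the product.
R2 ← R2 + (1/4)·R1: [0, -15, -3]
R3 ← R3 − (5/3)·R2: [0, 0, 0]
2 nonzero rows, so rank(AB) = 2.

2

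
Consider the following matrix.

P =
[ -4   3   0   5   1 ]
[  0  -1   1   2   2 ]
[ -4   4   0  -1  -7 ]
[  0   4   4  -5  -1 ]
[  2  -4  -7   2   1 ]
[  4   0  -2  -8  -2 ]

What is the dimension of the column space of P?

4

Row reduce to echelon form.
R3 ← R3 − R1: [0, 1, 0, -6, -8]
R5 ← R5 + (1/2)·R1: [0, -5/2, -7, 9/2, 3/2]
R6 ← R6 + R1: [0, 3, -2, -3, -1]
R3 ← R3 + R2: [0, 0, 1, -4, -6]
R4 ← R4 + (4)·R2: [0, 0, 8, 3, 7]
R5 ← R5 − (5/2)·R2: [0, 0, -19/2, -1/2, -7/2]
R6 ← R6 + (3)·R2: [0, 0, 1, 3, 5]
R4 ← R4 − (8)·R3: [0, 0, 0, 35, 55]
R5 ← R5 + (19/2)·R3: [0, 0, 0, -77/2, -121/2]
R6 ← R6 − R3: [0, 0, 0, 7, 11]
R5 ← R5 + (11/10)·R4: [0, 0, 0, 0, 0]
R6 ← R6 − (1/5)·R4: [0, 0, 0, 0, 0]
Echelon form has 4 nonzero rows, so rank(P) = 4.
The column space has dimension equal to the rank: 4.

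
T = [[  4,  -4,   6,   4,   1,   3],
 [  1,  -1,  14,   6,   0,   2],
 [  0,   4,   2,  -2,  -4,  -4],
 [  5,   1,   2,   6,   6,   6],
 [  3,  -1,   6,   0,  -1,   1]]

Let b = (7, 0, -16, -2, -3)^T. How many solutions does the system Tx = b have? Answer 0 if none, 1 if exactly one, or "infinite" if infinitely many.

infinite

Row reduce the augmented matrix [T | b].
R2 ← R2 − (1/4)·R1: [0, 0, 25/2, 5, -1/4, 5/4, -7/4]
R4 ← R4 − (5/4)·R1: [0, 6, -11/2, 1, 19/4, 9/4, -43/4]
R5 ← R5 − (3/4)·R1: [0, 2, 3/2, -3, -7/4, -5/4, -33/4]
Swap R2 ↔ R3
R4 ← R4 − (3/2)·R2: [0, 0, -17/2, 4, 43/4, 33/4, 53/4]
R5 ← R5 − (1/2)·R2: [0, 0, 1/2, -2, 1/4, 3/4, -1/4]
R4 ← R4 + (17/25)·R3: [0, 0, 0, 37/5, 529/50, 91/10, 603/50]
R5 ← R5 − (1/25)·R3: [0, 0, 0, -11/5, 13/50, 7/10, -9/50]
R5 ← R5 + (11/37)·R4: [0, 0, 0, 0, 126/37, 126/37, 126/37]
The echelon form has 5 nonzero rows, and every pivot lies in the first 6 columns, so rank(T) = rank([T|b]) = 5.
The system is consistent.
rank = 5 < 6 unknowns, so there are infinitely many solutions.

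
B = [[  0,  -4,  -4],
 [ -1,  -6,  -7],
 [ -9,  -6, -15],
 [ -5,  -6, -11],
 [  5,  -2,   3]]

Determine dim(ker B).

Row reduce to echelon form.
Swap R1 ↔ R2
R3 ← R3 − (9)·R1: [0, 48, 48]
R4 ← R4 − (5)·R1: [0, 24, 24]
R5 ← R5 + (5)·R1: [0, -32, -32]
R3 ← R3 + (12)·R2: [0, 0, 0]
R4 ← R4 + (6)·R2: [0, 0, 0]
R5 ← R5 − (8)·R2: [0, 0, 0]
2 nonzero rows, so rank(B) = 2.
B has 3 columns; by rank–nullity, nullity = 3 − 2 = 1.

1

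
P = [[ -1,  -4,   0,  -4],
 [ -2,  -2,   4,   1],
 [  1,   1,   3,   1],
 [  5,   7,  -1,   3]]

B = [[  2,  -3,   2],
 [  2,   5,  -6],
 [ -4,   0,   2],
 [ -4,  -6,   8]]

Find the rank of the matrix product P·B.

First compute PB:
[[  6,   7, -10],
 [-28, -10,  24],
 [-12,  -4,  10],
 [ 16,   2, -10]]
Now row reduce the product.
R2 ← R2 + (14/3)·R1: [0, 68/3, -68/3]
R3 ← R3 + (2)·R1: [0, 10, -10]
R4 ← R4 − (8/3)·R1: [0, -50/3, 50/3]
R3 ← R3 − (15/34)·R2: [0, 0, 0]
R4 ← R4 + (25/34)·R2: [0, 0, 0]
2 nonzero rows, so rank(PB) = 2.

2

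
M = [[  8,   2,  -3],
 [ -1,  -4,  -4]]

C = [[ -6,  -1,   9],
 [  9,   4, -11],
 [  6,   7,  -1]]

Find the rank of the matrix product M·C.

2

First compute MC:
[[-48, -21,  53],
 [-54, -43,  39]]
Now row reduce the product.
R2 ← R2 − (9/8)·R1: [0, -155/8, -165/8]
2 nonzero rows, so rank(MC) = 2.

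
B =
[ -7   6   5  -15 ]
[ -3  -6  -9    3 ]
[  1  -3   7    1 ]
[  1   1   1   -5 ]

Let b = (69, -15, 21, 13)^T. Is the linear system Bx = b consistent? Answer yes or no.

Row reduce the augmented matrix [B | b].
R2 ← R2 − (3/7)·R1: [0, -60/7, -78/7, 66/7, -312/7]
R3 ← R3 + (1/7)·R1: [0, -15/7, 54/7, -8/7, 216/7]
R4 ← R4 + (1/7)·R1: [0, 13/7, 12/7, -50/7, 160/7]
R3 ← R3 − (1/4)·R2: [0, 0, 21/2, -7/2, 42]
R4 ← R4 + (13/60)·R2: [0, 0, -7/10, -51/10, 66/5]
R4 ← R4 + (1/15)·R3: [0, 0, 0, -16/3, 16]
The echelon form has 4 nonzero rows, and every pivot lies in the first 4 columns, so rank(B) = rank([B|b]) = 4.
The system is consistent.

yes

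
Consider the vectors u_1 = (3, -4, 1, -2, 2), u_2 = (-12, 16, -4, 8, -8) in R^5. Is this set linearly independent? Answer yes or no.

no

Form the matrix with these vectors as rows and row reduce.
R2 ← R2 + (4)·R1: [0, 0, 0, 0, 0]
1 nonzero row, so the 2 vectors span a space of dimension 1.
Since 1 < 2, the vectors are linearly dependent.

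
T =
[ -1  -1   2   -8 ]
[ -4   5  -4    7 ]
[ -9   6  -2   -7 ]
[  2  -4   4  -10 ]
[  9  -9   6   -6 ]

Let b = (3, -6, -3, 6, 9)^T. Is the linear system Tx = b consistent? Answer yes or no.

Row reduce the augmented matrix [T | b].
R2 ← R2 − (4)·R1: [0, 9, -12, 39, -18]
R3 ← R3 − (9)·R1: [0, 15, -20, 65, -30]
R4 ← R4 + (2)·R1: [0, -6, 8, -26, 12]
R5 ← R5 + (9)·R1: [0, -18, 24, -78, 36]
R3 ← R3 − (5/3)·R2: [0, 0, 0, 0, 0]
R4 ← R4 + (2/3)·R2: [0, 0, 0, 0, 0]
R5 ← R5 + (2)·R2: [0, 0, 0, 0, 0]
The echelon form has 2 nonzero rows, and every pivot lies in the first 4 columns, so rank(T) = rank([T|b]) = 2.
The system is consistent.

yes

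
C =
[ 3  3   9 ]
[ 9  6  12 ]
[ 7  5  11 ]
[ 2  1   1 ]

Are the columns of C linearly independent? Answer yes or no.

no

Row reduce C to echelon form.
R2 ← R2 − (3)·R1: [0, -3, -15]
R3 ← R3 − (7/3)·R1: [0, -2, -10]
R4 ← R4 − (2/3)·R1: [0, -1, -5]
R3 ← R3 − (2/3)·R2: [0, 0, 0]
R4 ← R4 − (1/3)·R2: [0, 0, 0]
2 pivots among 3 columns.
Only 2 < 3 pivot columns, so the columns are linearly dependent.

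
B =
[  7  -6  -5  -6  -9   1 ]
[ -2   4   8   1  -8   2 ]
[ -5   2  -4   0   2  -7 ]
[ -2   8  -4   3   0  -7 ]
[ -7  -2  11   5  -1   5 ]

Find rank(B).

Row reduce to echelon form.
R2 ← R2 + (2/7)·R1: [0, 16/7, 46/7, -5/7, -74/7, 16/7]
R3 ← R3 + (5/7)·R1: [0, -16/7, -53/7, -30/7, -31/7, -44/7]
R4 ← R4 + (2/7)·R1: [0, 44/7, -38/7, 9/7, -18/7, -47/7]
R5 ← R5 + R1: [0, -8, 6, -1, -10, 6]
R3 ← R3 + R2: [0, 0, -1, -5, -15, -4]
R4 ← R4 − (11/4)·R2: [0, 0, -47/2, 13/4, 53/2, -13]
R5 ← R5 + (7/2)·R2: [0, 0, 29, -7/2, -47, 14]
R4 ← R4 − (47/2)·R3: [0, 0, 0, 483/4, 379, 81]
R5 ← R5 + (29)·R3: [0, 0, 0, -297/2, -482, -102]
R5 ← R5 + (198/161)·R4: [0, 0, 0, 0, -2560/161, -384/161]
Echelon form has 5 nonzero rows, so rank(B) = 5.

5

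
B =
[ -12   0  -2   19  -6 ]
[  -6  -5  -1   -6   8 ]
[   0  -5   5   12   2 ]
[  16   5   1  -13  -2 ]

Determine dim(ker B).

Row reduce to echelon form.
R2 ← R2 − (1/2)·R1: [0, -5, 0, -31/2, 11]
R4 ← R4 + (4/3)·R1: [0, 5, -5/3, 37/3, -10]
R3 ← R3 − R2: [0, 0, 5, 55/2, -9]
R4 ← R4 + R2: [0, 0, -5/3, -19/6, 1]
R4 ← R4 + (1/3)·R3: [0, 0, 0, 6, -2]
4 nonzero rows, so rank(B) = 4.
B has 5 columns; by rank–nullity, nullity = 5 − 4 = 1.

1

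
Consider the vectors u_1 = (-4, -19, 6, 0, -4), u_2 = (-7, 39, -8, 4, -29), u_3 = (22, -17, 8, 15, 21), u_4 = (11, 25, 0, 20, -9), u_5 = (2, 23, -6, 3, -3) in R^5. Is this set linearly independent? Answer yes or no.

Form the matrix with these vectors as rows and row reduce.
R2 ← R2 − (7/4)·R1: [0, 289/4, -37/2, 4, -22]
R3 ← R3 + (11/2)·R1: [0, -243/2, 41, 15, -1]
R4 ← R4 + (11/4)·R1: [0, -109/4, 33/2, 20, -20]
R5 ← R5 + (1/2)·R1: [0, 27/2, -3, 3, -5]
R3 ← R3 + (486/289)·R2: [0, 0, 2858/289, 6279/289, -10981/289]
R4 ← R4 + (109/289)·R2: [0, 0, 2752/289, 6216/289, -8178/289]
R5 ← R5 − (54/289)·R2: [0, 0, 132/289, 651/289, -257/289]
R4 ← R4 − (1376/1429)·R3: [0, 0, 0, 840/1429, 11846/1429]
R5 ← R5 − (66/1429)·R3: [0, 0, 0, 1785/1429, 1237/1429]
R5 ← R5 − (17/8)·R4: [0, 0, 0, 0, -67/4]
5 nonzero rows, so the 5 vectors span a space of dimension 5.
Since 5 = 5, the vectors are linearly independent.

yes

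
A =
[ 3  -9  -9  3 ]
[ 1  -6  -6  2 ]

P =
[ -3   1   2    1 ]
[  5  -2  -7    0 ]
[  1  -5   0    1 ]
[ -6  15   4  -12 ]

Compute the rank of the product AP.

2

First compute AP:
[[-81, 111,  81, -42],
 [-51,  73,  52, -29]]
Now row reduce the product.
R2 ← R2 − (17/27)·R1: [0, 28/9, 1, -23/9]
2 nonzero rows, so rank(AP) = 2.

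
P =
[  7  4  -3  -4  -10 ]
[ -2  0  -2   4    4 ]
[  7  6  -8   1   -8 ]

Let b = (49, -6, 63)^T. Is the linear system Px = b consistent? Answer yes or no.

yes

Row reduce the augmented matrix [P | b].
R2 ← R2 + (2/7)·R1: [0, 8/7, -20/7, 20/7, 8/7, 8]
R3 ← R3 − R1: [0, 2, -5, 5, 2, 14]
R3 ← R3 − (7/4)·R2: [0, 0, 0, 0, 0, 0]
The echelon form has 2 nonzero rows, and every pivot lies in the first 5 columns, so rank(P) = rank([P|b]) = 2.
The system is consistent.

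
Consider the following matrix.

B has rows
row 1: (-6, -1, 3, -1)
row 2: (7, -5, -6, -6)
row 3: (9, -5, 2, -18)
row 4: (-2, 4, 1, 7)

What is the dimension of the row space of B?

3

Row reduce to echelon form.
R2 ← R2 + (7/6)·R1: [0, -37/6, -5/2, -43/6]
R3 ← R3 + (3/2)·R1: [0, -13/2, 13/2, -39/2]
R4 ← R4 − (1/3)·R1: [0, 13/3, 0, 22/3]
R3 ← R3 − (39/37)·R2: [0, 0, 338/37, -442/37]
R4 ← R4 + (26/37)·R2: [0, 0, -65/37, 85/37]
R4 ← R4 + (5/26)·R3: [0, 0, 0, 0]
Echelon form has 3 nonzero rows, so rank(B) = 3.
The row space has dimension equal to the rank: 3.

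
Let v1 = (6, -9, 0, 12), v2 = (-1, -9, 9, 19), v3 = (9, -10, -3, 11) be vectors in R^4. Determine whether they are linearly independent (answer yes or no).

no

Form the matrix with these vectors as rows and row reduce.
R2 ← R2 + (1/6)·R1: [0, -21/2, 9, 21]
R3 ← R3 − (3/2)·R1: [0, 7/2, -3, -7]
R3 ← R3 + (1/3)·R2: [0, 0, 0, 0]
2 nonzero rows, so the 3 vectors span a space of dimension 2.
Since 2 < 3, the vectors are linearly dependent.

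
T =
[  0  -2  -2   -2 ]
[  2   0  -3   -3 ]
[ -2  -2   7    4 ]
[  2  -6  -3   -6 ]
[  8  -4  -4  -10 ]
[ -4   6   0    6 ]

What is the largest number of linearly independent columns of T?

Row reduce to echelon form.
Swap R1 ↔ R2
R3 ← R3 + R1: [0, -2, 4, 1]
R4 ← R4 − R1: [0, -6, 0, -3]
R5 ← R5 − (4)·R1: [0, -4, 8, 2]
R6 ← R6 + (2)·R1: [0, 6, -6, 0]
R3 ← R3 − R2: [0, 0, 6, 3]
R4 ← R4 − (3)·R2: [0, 0, 6, 3]
R5 ← R5 − (2)·R2: [0, 0, 12, 6]
R6 ← R6 + (3)·R2: [0, 0, -12, -6]
R4 ← R4 − R3: [0, 0, 0, 0]
R5 ← R5 − (2)·R3: [0, 0, 0, 0]
R6 ← R6 + (2)·R3: [0, 0, 0, 0]
Echelon form has 3 nonzero rows, so rank(T) = 3.
The rank gives the maximum number of linearly independent columns: 3.

3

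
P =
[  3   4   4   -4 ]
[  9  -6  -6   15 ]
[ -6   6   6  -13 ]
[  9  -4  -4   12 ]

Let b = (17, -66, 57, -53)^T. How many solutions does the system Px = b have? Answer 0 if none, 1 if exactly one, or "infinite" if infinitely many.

infinite

Row reduce the augmented matrix [P | b].
R2 ← R2 − (3)·R1: [0, -18, -18, 27, -117]
R3 ← R3 + (2)·R1: [0, 14, 14, -21, 91]
R4 ← R4 − (3)·R1: [0, -16, -16, 24, -104]
R3 ← R3 + (7/9)·R2: [0, 0, 0, 0, 0]
R4 ← R4 − (8/9)·R2: [0, 0, 0, 0, 0]
The echelon form has 2 nonzero rows, and every pivot lies in the first 4 columns, so rank(P) = rank([P|b]) = 2.
The system is consistent.
rank = 2 < 4 unknowns, so there are infinitely many solutions.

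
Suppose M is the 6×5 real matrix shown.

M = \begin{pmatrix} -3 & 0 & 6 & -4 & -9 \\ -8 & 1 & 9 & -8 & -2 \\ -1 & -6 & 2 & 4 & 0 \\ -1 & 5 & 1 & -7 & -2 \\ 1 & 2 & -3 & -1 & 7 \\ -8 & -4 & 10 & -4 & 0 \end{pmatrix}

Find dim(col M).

5

Row reduce to echelon form.
R2 ← R2 − (8/3)·R1: [0, 1, -7, 8/3, 22]
R3 ← R3 − (1/3)·R1: [0, -6, 0, 16/3, 3]
R4 ← R4 − (1/3)·R1: [0, 5, -1, -17/3, 1]
R5 ← R5 + (1/3)·R1: [0, 2, -1, -7/3, 4]
R6 ← R6 − (8/3)·R1: [0, -4, -6, 20/3, 24]
R3 ← R3 + (6)·R2: [0, 0, -42, 64/3, 135]
R4 ← R4 − (5)·R2: [0, 0, 34, -19, -109]
R5 ← R5 − (2)·R2: [0, 0, 13, -23/3, -40]
R6 ← R6 + (4)·R2: [0, 0, -34, 52/3, 112]
R4 ← R4 + (17/21)·R3: [0, 0, 0, -109/63, 2/7]
R5 ← R5 + (13/42)·R3: [0, 0, 0, -67/63, 25/14]
R6 ← R6 − (17/21)·R3: [0, 0, 0, 4/63, 19/7]
R5 ← R5 − (67/109)·R4: [0, 0, 0, 0, 351/218]
R6 ← R6 + (4/109)·R4: [0, 0, 0, 0, 297/109]
R6 ← R6 − (22/13)·R5: [0, 0, 0, 0, 0]
Echelon form has 5 nonzero rows, so rank(M) = 5.
The column space has dimension equal to the rank: 5.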